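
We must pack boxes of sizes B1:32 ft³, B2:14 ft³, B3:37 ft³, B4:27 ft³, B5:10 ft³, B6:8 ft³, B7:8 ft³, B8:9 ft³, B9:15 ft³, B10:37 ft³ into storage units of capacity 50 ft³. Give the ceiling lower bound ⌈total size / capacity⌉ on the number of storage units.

4

Total size = 32 + 14 + 37 + 27 + 10 + 8 + 8 + 9 + 15 + 37 = 197 ft³.
⌈197 / 50⌉ = 4.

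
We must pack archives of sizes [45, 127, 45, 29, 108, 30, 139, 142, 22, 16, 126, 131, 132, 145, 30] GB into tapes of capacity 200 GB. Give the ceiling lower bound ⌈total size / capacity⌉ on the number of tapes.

Total size = 45 + 127 + 45 + 29 + 108 + 30 + 139 + 142 + 22 + 16 + 126 + 131 + 132 + 145 + 30 = 1267 GB.
⌈1267 / 200⌉ = 7.

7 tapes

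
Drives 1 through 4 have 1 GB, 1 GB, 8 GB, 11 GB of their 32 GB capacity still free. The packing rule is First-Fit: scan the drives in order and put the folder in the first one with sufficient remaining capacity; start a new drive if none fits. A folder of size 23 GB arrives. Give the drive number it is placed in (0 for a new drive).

0

No drive has ≥ 23 GB free, so a new drive is opened.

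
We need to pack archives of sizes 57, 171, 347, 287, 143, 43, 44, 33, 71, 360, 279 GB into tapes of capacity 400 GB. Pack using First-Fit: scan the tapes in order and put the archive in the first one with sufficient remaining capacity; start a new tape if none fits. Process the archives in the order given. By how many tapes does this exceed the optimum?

0

First-Fit: [57,171,143] [347,43] [287,44,33] [71,279] [360] → 5 tapes.
Total size 1835 GB; any packing needs at least ⌈1835/400⌉ = 5 tapes.
So 5 is already optimal.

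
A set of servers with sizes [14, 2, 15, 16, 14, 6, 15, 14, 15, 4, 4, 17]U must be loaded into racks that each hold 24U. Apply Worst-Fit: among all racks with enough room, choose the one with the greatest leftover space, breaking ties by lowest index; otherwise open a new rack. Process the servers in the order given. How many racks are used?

8 racks

Put 14U in rack 1; 10U remain.
Put 2U in rack 1; 8U remain.
Put 15U in rack 2; 9U remain.
Put 16U in rack 3; 8U remain.
Put 14U in rack 4; 10U remain.
Put 6U in rack 4; 4U remain.
Put 15U in rack 5; 9U remain.
Put 14U in rack 6; 10U remain.
Put 15U in rack 7; 9U remain.
Put 4U in rack 6; 6U remain.
Put 4U in rack 2; 5U remain.
Put 17U in rack 8; 7U remain.
Final racks: [14,2] [15,4] [16] [14,6] [15] [14,4] [15] [17].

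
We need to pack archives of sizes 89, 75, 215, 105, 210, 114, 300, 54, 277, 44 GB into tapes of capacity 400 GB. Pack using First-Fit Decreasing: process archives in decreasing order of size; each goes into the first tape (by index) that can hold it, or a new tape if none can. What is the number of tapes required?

4 tapes

Sorted descending: 300, 277, 215, 210, 114, 105, 89, 75, 54, 44.
300 GB → tape 1 (remaining 100 GB)
277 GB → tape 2 (remaining 123 GB)
215 GB → tape 3 (remaining 185 GB)
210 GB → tape 4 (remaining 190 GB)
114 GB → tape 2 (remaining 9 GB)
105 GB → tape 3 (remaining 80 GB)
89 GB → tape 1 (remaining 11 GB)
75 GB → tape 3 (remaining 5 GB)
54 GB → tape 4 (remaining 136 GB)
44 GB → tape 4 (remaining 92 GB)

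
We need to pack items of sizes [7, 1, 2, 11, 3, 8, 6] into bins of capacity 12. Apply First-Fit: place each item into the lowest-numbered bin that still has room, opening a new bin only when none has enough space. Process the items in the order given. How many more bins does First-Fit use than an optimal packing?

0

First-Fit: [7,1,2] [11] [3,8] [6] → 4 bins.
Total size 38; any packing needs at least ⌈38/12⌉ = 4 bins.
So 4 is already optimal.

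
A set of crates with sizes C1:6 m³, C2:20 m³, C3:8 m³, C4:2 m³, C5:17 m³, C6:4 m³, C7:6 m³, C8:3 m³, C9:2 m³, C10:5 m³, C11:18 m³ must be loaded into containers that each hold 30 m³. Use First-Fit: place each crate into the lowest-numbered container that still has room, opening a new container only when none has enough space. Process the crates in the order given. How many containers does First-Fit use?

container 1: place C1 (6 m³), 24 m³ left
container 1: place C2 (20 m³), 4 m³ left
container 2: place C3 (8 m³), 22 m³ left
container 1: place C4 (2 m³), 2 m³ left
container 2: place C5 (17 m³), 5 m³ left
container 2: place C6 (4 m³), 1 m³ left
container 3: place C7 (6 m³), 24 m³ left
container 3: place C8 (3 m³), 21 m³ left
container 1: place C9 (2 m³), 0 m³ left
container 3: place C10 (5 m³), 16 m³ left
container 4: place C11 (18 m³), 12 m³ left

4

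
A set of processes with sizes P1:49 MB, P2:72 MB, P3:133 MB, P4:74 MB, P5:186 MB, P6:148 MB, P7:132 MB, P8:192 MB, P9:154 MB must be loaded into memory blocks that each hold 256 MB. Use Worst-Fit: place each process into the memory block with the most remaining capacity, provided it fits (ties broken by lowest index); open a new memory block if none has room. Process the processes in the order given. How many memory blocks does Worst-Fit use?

Put P1 (49 MB) in memory block 1; 207 MB remain.
Put P2 (72 MB) in memory block 1; 135 MB remain.
Put P3 (133 MB) in memory block 1; 2 MB remain.
Put P4 (74 MB) in memory block 2; 182 MB remain.
Put P5 (186 MB) in memory block 3; 70 MB remain.
Put P6 (148 MB) in memory block 2; 34 MB remain.
Put P7 (132 MB) in memory block 4; 124 MB remain.
Put P8 (192 MB) in memory block 5; 64 MB remain.
Put P9 (154 MB) in memory block 6; 102 MB remain.

6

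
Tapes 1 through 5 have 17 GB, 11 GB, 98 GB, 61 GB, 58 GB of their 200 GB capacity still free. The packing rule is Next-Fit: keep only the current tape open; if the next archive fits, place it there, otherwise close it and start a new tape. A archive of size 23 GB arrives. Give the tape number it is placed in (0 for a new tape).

Next-Fit only looks at tape 5, which has 58 GB free.
23 GB fits there.

5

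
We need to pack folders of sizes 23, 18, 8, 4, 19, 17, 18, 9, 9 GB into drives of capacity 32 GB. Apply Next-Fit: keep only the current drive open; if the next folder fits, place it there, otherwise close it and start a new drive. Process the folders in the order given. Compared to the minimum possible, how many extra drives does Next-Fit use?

Next-Fit: [23] [18,8,4] [19] [17] [18,9] [9] → 6 drives.
5 folders exceed 16 GB (half the capacity), and no two of those can share a drive, so at least 5 drives are needed.
An optimal packing achieves that bound: [23,9] [19,9,4] [18,8] [18] [17] → 5 drives.
Excess: 6 − 5 = 1.

1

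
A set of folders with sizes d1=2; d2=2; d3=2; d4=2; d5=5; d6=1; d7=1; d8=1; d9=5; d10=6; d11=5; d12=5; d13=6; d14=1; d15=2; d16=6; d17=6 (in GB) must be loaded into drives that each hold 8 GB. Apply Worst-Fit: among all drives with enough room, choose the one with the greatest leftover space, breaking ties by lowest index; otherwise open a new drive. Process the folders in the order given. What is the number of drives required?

drive 1: place d1 (2 GB), 6 GB left
drive 1: place d2 (2 GB), 4 GB left
drive 1: place d3 (2 GB), 2 GB left
drive 1: place d4 (2 GB), 0 GB left
drive 2: place d5 (5 GB), 3 GB left
drive 2: place d6 (1 GB), 2 GB left
drive 2: place d7 (1 GB), 1 GB left
drive 2: place d8 (1 GB), 0 GB left
drive 3: place d9 (5 GB), 3 GB left
drive 4: place d10 (6 GB), 2 GB left
drive 5: place d11 (5 GB), 3 GB left
drive 6: place d12 (5 GB), 3 GB left
drive 7: place d13 (6 GB), 2 GB left
drive 3: place d14 (1 GB), 2 GB left
drive 5: place d15 (2 GB), 1 GB left
drive 8: place d16 (6 GB), 2 GB left
drive 9: place d17 (6 GB), 2 GB left
Final drives: [2,2,2,2] [5,1,1,1] [5,1] [6] [5,2] [5] [6] [6] [6].

9 drives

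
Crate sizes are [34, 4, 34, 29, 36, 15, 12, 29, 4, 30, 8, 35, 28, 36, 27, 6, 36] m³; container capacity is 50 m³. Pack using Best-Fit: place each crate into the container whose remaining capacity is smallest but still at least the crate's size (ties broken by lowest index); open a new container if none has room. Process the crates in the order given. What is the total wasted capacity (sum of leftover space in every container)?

147

Put 34 m³ in container 1; 16 m³ remain.
Put 4 m³ in container 1; 12 m³ remain.
Put 34 m³ in container 2; 16 m³ remain.
Put 29 m³ in container 3; 21 m³ remain.
Put 36 m³ in container 4; 14 m³ remain.
Put 15 m³ in container 2; 1 m³ remain.
Put 12 m³ in container 1; 0 m³ remain.
Put 29 m³ in container 5; 21 m³ remain.
Put 4 m³ in container 4; 10 m³ remain.
Put 30 m³ in container 6; 20 m³ remain.
Put 8 m³ in container 4; 2 m³ remain.
Put 35 m³ in container 7; 15 m³ remain.
Put 28 m³ in container 8; 22 m³ remain.
Put 36 m³ in container 9; 14 m³ remain.
Put 27 m³ in container 10; 23 m³ remain.
Put 6 m³ in container 9; 8 m³ remain.
Put 36 m³ in container 11; 14 m³ remain.
11 containers × 50 m³ = 550 m³; used 403 m³; unused 147 m³.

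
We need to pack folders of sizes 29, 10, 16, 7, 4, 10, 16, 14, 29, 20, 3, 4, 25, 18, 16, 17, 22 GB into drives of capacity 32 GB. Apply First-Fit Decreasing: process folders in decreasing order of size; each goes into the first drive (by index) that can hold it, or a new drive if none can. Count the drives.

Sorted descending: 29, 29, 25, 22, 20, 18, 17, 16, 16, 16, 14, 10, 10, 7, 4, 4, 3.
drive 1: place 29 GB, 3 GB left
drive 2: place 29 GB, 3 GB left
drive 3: place 25 GB, 7 GB left
drive 4: place 22 GB, 10 GB left
drive 5: place 20 GB, 12 GB left
drive 6: place 18 GB, 14 GB left
drive 7: place 17 GB, 15 GB left
drive 8: place 16 GB, 16 GB left
drive 8: place 16 GB, 0 GB left
drive 9: place 16 GB, 16 GB left
drive 6: place 14 GB, 0 GB left
drive 4: place 10 GB, 0 GB left
drive 5: place 10 GB, 2 GB left
drive 3: place 7 GB, 0 GB left
drive 7: place 4 GB, 11 GB left
drive 7: place 4 GB, 7 GB left
drive 1: place 3 GB, 0 GB left

9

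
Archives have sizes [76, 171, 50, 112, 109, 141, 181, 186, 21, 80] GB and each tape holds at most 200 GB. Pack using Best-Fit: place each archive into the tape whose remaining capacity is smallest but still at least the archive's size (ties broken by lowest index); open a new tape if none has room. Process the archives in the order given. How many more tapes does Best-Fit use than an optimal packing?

1

Best-Fit: [76,50] [171,21] [112,80] [109] [141] [181] [186] → 7 tapes.
Total size 1127 GB; any packing needs at least ⌈1127/200⌉ = 6 tapes.
An optimal packing achieves that bound: [186] [181] [171,21] [141,50] [112,80] [109,76] → 6 tapes.
Excess: 7 − 6 = 1.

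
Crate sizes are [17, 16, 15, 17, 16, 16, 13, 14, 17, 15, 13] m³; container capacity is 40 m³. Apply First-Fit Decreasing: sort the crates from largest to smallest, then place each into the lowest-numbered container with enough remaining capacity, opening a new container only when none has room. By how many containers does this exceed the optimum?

First-Fit Decreasing: [17,17] [17,16] [16,16] [15,15] [14,13,13] → 5 containers.
Total size 169 m³; any packing needs at least ⌈169/40⌉ = 5 containers.
So 5 is already optimal.

0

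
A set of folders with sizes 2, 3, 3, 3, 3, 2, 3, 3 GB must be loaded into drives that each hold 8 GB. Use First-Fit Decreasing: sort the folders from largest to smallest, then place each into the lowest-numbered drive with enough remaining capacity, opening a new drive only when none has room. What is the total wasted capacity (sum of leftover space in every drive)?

2

Sorted descending: 3, 3, 3, 3, 3, 3, 2, 2.
drive 1: place 3 GB, 5 GB left
drive 1: place 3 GB, 2 GB left
drive 2: place 3 GB, 5 GB left
drive 2: place 3 GB, 2 GB left
drive 3: place 3 GB, 5 GB left
drive 3: place 3 GB, 2 GB left
drive 1: place 2 GB, 0 GB left
drive 2: place 2 GB, 0 GB left
3 drives × 8 GB = 24 GB; used 22 GB; unused 2 GB.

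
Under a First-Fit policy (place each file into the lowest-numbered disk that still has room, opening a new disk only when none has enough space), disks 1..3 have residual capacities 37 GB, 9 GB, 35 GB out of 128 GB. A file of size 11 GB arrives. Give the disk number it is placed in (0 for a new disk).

Disks with room: disk 1 (37 GB), disk 3 (35 GB).
The first with room is disk 1.

1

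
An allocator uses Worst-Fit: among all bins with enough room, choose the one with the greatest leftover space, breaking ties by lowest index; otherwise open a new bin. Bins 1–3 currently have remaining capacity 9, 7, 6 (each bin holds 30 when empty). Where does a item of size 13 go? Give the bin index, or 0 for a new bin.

No bin has ≥ 13 free, so a new bin is opened.

0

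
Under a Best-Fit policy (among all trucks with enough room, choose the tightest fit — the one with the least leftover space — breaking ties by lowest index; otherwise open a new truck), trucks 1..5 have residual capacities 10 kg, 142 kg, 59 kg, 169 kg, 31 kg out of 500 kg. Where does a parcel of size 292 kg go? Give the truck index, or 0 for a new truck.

0

No truck has ≥ 292 kg free, so a new truck is opened.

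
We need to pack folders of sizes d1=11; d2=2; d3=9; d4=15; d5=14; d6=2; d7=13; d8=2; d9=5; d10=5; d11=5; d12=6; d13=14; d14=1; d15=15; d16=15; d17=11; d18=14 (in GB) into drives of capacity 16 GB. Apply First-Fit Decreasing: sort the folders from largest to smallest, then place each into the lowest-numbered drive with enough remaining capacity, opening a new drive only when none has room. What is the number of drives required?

11 drives

Sorted descending: 15, 15, 15, 14, 14, 14, 13, 11, 11, 9, 6, 5, 5, 5, 2, 2, 2, 1.
Put 15 GB in drive 1; 1 GB remain.
Put 15 GB in drive 2; 1 GB remain.
Put 15 GB in drive 3; 1 GB remain.
Put 14 GB in drive 4; 2 GB remain.
Put 14 GB in drive 5; 2 GB remain.
Put 14 GB in drive 6; 2 GB remain.
Put 13 GB in drive 7; 3 GB remain.
Put 11 GB in drive 8; 5 GB remain.
Put 11 GB in drive 9; 5 GB remain.
Put 9 GB in drive 10; 7 GB remain.
Put 6 GB in drive 10; 1 GB remain.
Put 5 GB in drive 8; 0 GB remain.
Put 5 GB in drive 9; 0 GB remain.
Put 5 GB in drive 11; 11 GB remain.
Put 2 GB in drive 4; 0 GB remain.
Put 2 GB in drive 5; 0 GB remain.
Put 2 GB in drive 6; 0 GB remain.
Put 1 GB in drive 1; 0 GB remain.
Final drives: [15,1] [15] [15] [14,2] [14,2] [14,2] [13] [11,5] [11,5] [9,6] [5].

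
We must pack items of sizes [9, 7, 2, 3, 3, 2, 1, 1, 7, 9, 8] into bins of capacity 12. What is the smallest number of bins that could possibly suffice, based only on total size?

5

Total size = 9 + 7 + 2 + 3 + 3 + 2 + 1 + 1 + 7 + 9 + 8 = 52.
⌈52 / 12⌉ = 5.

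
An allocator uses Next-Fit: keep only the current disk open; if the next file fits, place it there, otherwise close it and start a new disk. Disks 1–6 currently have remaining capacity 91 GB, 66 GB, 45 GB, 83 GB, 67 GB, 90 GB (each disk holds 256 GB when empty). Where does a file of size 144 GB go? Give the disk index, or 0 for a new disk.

0

Next-Fit only looks at disk 6, which has 90 GB free.
144 GB does not fit, so a new disk is opened.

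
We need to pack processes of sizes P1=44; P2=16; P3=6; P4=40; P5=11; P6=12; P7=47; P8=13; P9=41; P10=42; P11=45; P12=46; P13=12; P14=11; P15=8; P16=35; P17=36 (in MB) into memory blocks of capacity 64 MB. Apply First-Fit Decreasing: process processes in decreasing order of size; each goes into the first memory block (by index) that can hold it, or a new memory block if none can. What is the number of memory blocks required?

9 memory blocks

Sorted descending: 47, 46, 45, 44, 42, 41, 40, 36, 35, 16, 13, 12, 12, 11, 11, 8, 6.
Put 47 MB in memory block 1; 17 MB remain.
Put 46 MB in memory block 2; 18 MB remain.
Put 45 MB in memory block 3; 19 MB remain.
Put 44 MB in memory block 4; 20 MB remain.
Put 42 MB in memory block 5; 22 MB remain.
Put 41 MB in memory block 6; 23 MB remain.
Put 40 MB in memory block 7; 24 MB remain.
Put 36 MB in memory block 8; 28 MB remain.
Put 35 MB in memory block 9; 29 MB remain.
Put 16 MB in memory block 1; 1 MB remain.
Put 13 MB in memory block 2; 5 MB remain.
Put 12 MB in memory block 3; 7 MB remain.
Put 12 MB in memory block 4; 8 MB remain.
Put 11 MB in memory block 5; 11 MB remain.
Put 11 MB in memory block 5; 0 MB remain.
Put 8 MB in memory block 4; 0 MB remain.
Put 6 MB in memory block 3; 1 MB remain.
Final memory blocks: [47,16] [46,13] [45,12,6] [44,12,8] [42,11,11] [41] [40] [36] [35].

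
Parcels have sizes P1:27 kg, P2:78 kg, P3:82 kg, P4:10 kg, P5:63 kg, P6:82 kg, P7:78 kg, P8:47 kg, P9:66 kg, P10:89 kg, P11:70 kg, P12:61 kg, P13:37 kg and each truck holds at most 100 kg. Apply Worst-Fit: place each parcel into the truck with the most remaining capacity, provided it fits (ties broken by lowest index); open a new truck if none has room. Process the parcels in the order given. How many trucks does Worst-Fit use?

10 trucks

truck 1: place P1 (27 kg), 73 kg left
truck 2: place P2 (78 kg), 22 kg left
truck 3: place P3 (82 kg), 18 kg left
truck 1: place P4 (10 kg), 63 kg left
truck 1: place P5 (63 kg), 0 kg left
truck 4: place P6 (82 kg), 18 kg left
truck 5: place P7 (78 kg), 22 kg left
truck 6: place P8 (47 kg), 53 kg left
truck 7: place P9 (66 kg), 34 kg left
truck 8: place P10 (89 kg), 11 kg left
truck 9: place P11 (70 kg), 30 kg left
truck 10: place P12 (61 kg), 39 kg left
truck 6: place P13 (37 kg), 16 kg left
Final trucks: [27,10,63] [78] [82] [82] [78] [47,37] [66] [89] [70] [61].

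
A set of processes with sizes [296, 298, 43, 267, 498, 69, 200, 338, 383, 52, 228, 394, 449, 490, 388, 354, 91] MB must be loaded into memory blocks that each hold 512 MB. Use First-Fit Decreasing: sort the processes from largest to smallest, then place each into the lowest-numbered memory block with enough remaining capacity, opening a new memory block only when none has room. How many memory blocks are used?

11

Sorted descending: 498, 490, 449, 394, 388, 383, 354, 338, 298, 296, 267, 228, 200, 91, 69, 52, 43.
Put 498 MB in memory block 1; 14 MB remain.
Put 490 MB in memory block 2; 22 MB remain.
Put 449 MB in memory block 3; 63 MB remain.
Put 394 MB in memory block 4; 118 MB remain.
Put 388 MB in memory block 5; 124 MB remain.
Put 383 MB in memory block 6; 129 MB remain.
Put 354 MB in memory block 7; 158 MB remain.
Put 338 MB in memory block 8; 174 MB remain.
Put 298 MB in memory block 9; 214 MB remain.
Put 296 MB in memory block 10; 216 MB remain.
Put 267 MB in memory block 11; 245 MB remain.
Put 228 MB in memory block 11; 17 MB remain.
Put 200 MB in memory block 9; 14 MB remain.
Put 91 MB in memory block 4; 27 MB remain.
Put 69 MB in memory block 5; 55 MB remain.
Put 52 MB in memory block 3; 11 MB remain.
Put 43 MB in memory block 5; 12 MB remain.
Final memory blocks: [498] [490] [449,52] [394,91] [388,69,43] [383] [354] [338] [298,200] [296] [267,228].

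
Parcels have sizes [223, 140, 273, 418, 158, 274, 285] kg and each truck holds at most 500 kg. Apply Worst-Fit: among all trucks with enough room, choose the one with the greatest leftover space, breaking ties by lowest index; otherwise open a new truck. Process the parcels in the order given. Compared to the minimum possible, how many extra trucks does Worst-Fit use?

Worst-Fit: [223,140] [273,158] [418] [274] [285] → 5 trucks.
Total size 1771 kg; any packing needs at least ⌈1771/500⌉ = 4 trucks.
An optimal packing achieves that bound: [418] [285,158] [274,223] [273,140] → 4 trucks.
Excess: 5 − 4 = 1.

1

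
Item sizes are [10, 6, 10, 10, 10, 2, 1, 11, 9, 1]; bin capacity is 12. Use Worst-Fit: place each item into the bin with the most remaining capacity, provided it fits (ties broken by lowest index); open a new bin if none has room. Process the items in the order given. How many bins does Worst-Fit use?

7

bin 1: place 10, 2 left
bin 2: place 6, 6 left
bin 3: place 10, 2 left
bin 4: place 10, 2 left
bin 5: place 10, 2 left
bin 2: place 2, 4 left
bin 2: place 1, 3 left
bin 6: place 11, 1 left
bin 7: place 9, 3 left
bin 2: place 1, 2 left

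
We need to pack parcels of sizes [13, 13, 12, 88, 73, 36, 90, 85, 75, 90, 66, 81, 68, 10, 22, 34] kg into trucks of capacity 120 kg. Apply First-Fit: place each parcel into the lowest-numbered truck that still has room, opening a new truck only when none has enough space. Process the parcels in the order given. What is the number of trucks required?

9

Put 13 kg in truck 1; 107 kg remain.
Put 13 kg in truck 1; 94 kg remain.
Put 12 kg in truck 1; 82 kg remain.
Put 88 kg in truck 2; 32 kg remain.
Put 73 kg in truck 1; 9 kg remain.
Put 36 kg in truck 3; 84 kg remain.
Put 90 kg in truck 4; 30 kg remain.
Put 85 kg in truck 5; 35 kg remain.
Put 75 kg in truck 3; 9 kg remain.
Put 90 kg in truck 6; 30 kg remain.
Put 66 kg in truck 7; 54 kg remain.
Put 81 kg in truck 8; 39 kg remain.
Put 68 kg in truck 9; 52 kg remain.
Put 10 kg in truck 2; 22 kg remain.
Put 22 kg in truck 2; 0 kg remain.
Put 34 kg in truck 5; 1 kg remain.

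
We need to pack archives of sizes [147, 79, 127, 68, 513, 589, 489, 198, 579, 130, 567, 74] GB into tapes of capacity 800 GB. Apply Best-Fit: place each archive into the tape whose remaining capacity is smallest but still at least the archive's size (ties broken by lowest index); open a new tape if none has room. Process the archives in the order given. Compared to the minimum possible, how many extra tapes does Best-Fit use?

Best-Fit: [147,79,127,68] [513] [589,198] [489] [579,130,74] [567] → 6 tapes.
Total size 3560 GB; any packing needs at least ⌈3560/800⌉ = 5 tapes.
An optimal packing achieves that bound: [589,198] [579,147,74] [567,130,79] [513,127,68] [489] → 5 tapes.
Excess: 6 − 5 = 1.

1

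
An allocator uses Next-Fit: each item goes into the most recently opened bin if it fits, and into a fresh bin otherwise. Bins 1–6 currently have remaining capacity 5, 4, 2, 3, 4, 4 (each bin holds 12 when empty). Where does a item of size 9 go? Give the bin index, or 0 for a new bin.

0

Next-Fit only looks at bin 6, which has 4 free.
9 does not fit, so a new bin is opened.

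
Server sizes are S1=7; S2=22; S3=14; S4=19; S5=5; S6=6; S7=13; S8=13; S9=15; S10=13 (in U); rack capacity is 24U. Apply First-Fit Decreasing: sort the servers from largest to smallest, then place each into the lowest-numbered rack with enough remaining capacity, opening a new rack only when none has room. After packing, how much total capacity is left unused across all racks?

Sorted descending: 22, 19, 15, 14, 13, 13, 13, 7, 6, 5.
22U → rack 1 (remaining 2U)
19U → rack 2 (remaining 5U)
15U → rack 3 (remaining 9U)
14U → rack 4 (remaining 10U)
13U → rack 5 (remaining 11U)
13U → rack 6 (remaining 11U)
13U → rack 7 (remaining 11U)
7U → rack 3 (remaining 2U)
6U → rack 4 (remaining 4U)
5U → rack 2 (remaining 0U)
7 racks × 24U = 168U; used 127U; unused 41U.

41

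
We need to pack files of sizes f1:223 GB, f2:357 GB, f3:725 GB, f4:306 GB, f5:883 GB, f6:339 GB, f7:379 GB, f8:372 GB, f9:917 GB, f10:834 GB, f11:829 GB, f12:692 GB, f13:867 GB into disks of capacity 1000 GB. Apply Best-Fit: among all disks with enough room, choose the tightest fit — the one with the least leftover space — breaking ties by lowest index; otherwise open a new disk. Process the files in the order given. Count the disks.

Put f1 (223 GB) in disk 1; 777 GB remain.
Put f2 (357 GB) in disk 1; 420 GB remain.
Put f3 (725 GB) in disk 2; 275 GB remain.
Put f4 (306 GB) in disk 1; 114 GB remain.
Put f5 (883 GB) in disk 3; 117 GB remain.
Put f6 (339 GB) in disk 4; 661 GB remain.
Put f7 (379 GB) in disk 4; 282 GB remain.
Put f8 (372 GB) in disk 5; 628 GB remain.
Put f9 (917 GB) in disk 6; 83 GB remain.
Put f10 (834 GB) in disk 7; 166 GB remain.
Put f11 (829 GB) in disk 8; 171 GB remain.
Put f12 (692 GB) in disk 9; 308 GB remain.
Put f13 (867 GB) in disk 10; 133 GB remain.

10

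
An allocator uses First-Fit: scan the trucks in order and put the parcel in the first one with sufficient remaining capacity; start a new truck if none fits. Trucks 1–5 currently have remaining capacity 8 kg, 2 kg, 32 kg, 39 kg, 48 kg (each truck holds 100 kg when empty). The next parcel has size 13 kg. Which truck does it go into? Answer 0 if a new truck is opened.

3

Trucks with room: truck 3 (32 kg), truck 4 (39 kg), truck 5 (48 kg).
The first with room is truck 3.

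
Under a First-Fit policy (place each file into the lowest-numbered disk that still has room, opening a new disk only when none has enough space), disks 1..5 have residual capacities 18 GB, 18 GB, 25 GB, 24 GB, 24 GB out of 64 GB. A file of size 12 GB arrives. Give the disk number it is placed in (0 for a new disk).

1

Disks with room: disk 1 (18 GB), disk 2 (18 GB), disk 3 (25 GB), disk 4 (24 GB), disk 5 (24 GB).
The first with room is disk 1.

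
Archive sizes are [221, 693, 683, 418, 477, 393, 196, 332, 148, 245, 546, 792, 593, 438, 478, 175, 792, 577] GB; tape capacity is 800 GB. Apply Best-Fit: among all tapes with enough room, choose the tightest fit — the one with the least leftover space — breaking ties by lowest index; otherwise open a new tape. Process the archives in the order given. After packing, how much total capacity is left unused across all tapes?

221 GB → tape 1 (remaining 579 GB)
693 GB → tape 2 (remaining 107 GB)
683 GB → tape 3 (remaining 117 GB)
418 GB → tape 1 (remaining 161 GB)
477 GB → tape 4 (remaining 323 GB)
393 GB → tape 5 (remaining 407 GB)
196 GB → tape 4 (remaining 127 GB)
332 GB → tape 5 (remaining 75 GB)
148 GB → tape 1 (remaining 13 GB)
245 GB → tape 6 (remaining 555 GB)
546 GB → tape 6 (remaining 9 GB)
792 GB → tape 7 (remaining 8 GB)
593 GB → tape 8 (remaining 207 GB)
438 GB → tape 9 (remaining 362 GB)
478 GB → tape 10 (remaining 322 GB)
175 GB → tape 8 (remaining 32 GB)
792 GB → tape 11 (remaining 8 GB)
577 GB → tape 12 (remaining 223 GB)
12 tapes × 800 GB = 9600 GB; used 8197 GB; unused 1403 GB.

1403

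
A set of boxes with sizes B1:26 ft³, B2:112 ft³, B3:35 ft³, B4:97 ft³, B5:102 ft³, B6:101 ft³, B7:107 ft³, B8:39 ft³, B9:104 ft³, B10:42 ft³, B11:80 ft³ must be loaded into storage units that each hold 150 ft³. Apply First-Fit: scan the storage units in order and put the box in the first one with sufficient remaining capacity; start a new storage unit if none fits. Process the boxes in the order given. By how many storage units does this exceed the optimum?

First-Fit: [26,112] [35,97] [102,39] [101,42] [107] [104] [80] → 7 storage units.
7 boxes exceed 75 ft³ (half the capacity), and no two of those can share a storage unit, so at least 7 storage units are needed.
So 7 is already optimal.

0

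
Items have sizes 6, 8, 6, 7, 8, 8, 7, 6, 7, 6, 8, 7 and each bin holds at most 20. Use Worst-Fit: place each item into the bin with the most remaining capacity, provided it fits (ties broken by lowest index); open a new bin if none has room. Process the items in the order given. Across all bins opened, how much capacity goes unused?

16

6 → bin 1 (remaining 14)
8 → bin 1 (remaining 6)
6 → bin 1 (remaining 0)
7 → bin 2 (remaining 13)
8 → bin 2 (remaining 5)
8 → bin 3 (remaining 12)
7 → bin 3 (remaining 5)
6 → bin 4 (remaining 14)
7 → bin 4 (remaining 7)
6 → bin 4 (remaining 1)
8 → bin 5 (remaining 12)
7 → bin 5 (remaining 5)
5 bins × 20 = 100; used 84; unused 16.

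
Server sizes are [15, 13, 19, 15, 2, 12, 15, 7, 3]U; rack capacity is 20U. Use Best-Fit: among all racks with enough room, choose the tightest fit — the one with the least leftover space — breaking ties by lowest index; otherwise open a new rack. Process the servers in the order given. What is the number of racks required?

15U → rack 1 (remaining 5U)
13U → rack 2 (remaining 7U)
19U → rack 3 (remaining 1U)
15U → rack 4 (remaining 5U)
2U → rack 1 (remaining 3U)
12U → rack 5 (remaining 8U)
15U → rack 6 (remaining 5U)
7U → rack 2 (remaining 0U)
3U → rack 1 (remaining 0U)

6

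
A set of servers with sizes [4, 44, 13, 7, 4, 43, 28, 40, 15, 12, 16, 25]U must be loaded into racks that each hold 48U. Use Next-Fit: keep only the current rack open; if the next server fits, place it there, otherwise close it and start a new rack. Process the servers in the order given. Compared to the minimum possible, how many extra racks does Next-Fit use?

Next-Fit: [4,44] [13,7,4] [43] [28] [40] [15,12,16] [25] → 7 racks.
Total size 251U; any packing needs at least ⌈251/48⌉ = 6 racks.
An optimal packing achieves that bound: [44,4] [43,4] [40,7] [28,16] [25,15] [13,12] → 6 racks.
Excess: 7 − 6 = 1.

1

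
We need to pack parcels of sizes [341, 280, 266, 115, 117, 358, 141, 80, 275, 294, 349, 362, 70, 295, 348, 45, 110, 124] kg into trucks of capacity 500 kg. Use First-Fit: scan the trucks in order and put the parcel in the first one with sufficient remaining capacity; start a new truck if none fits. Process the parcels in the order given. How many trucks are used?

10 trucks

Put 341 kg in truck 1; 159 kg remain.
Put 280 kg in truck 2; 220 kg remain.
Put 266 kg in truck 3; 234 kg remain.
Put 115 kg in truck 1; 44 kg remain.
Put 117 kg in truck 2; 103 kg remain.
Put 358 kg in truck 4; 142 kg remain.
Put 141 kg in truck 3; 93 kg remain.
Put 80 kg in truck 2; 23 kg remain.
Put 275 kg in truck 5; 225 kg remain.
Put 294 kg in truck 6; 206 kg remain.
Put 349 kg in truck 7; 151 kg remain.
Put 362 kg in truck 8; 138 kg remain.
Put 70 kg in truck 3; 23 kg remain.
Put 295 kg in truck 9; 205 kg remain.
Put 348 kg in truck 10; 152 kg remain.
Put 45 kg in truck 4; 97 kg remain.
Put 110 kg in truck 5; 115 kg remain.
Put 124 kg in truck 6; 82 kg remain.
Final trucks: [341,115] [280,117,80] [266,141,70] [358,45] [275,110] [294,124] [349] [362] [295] [348].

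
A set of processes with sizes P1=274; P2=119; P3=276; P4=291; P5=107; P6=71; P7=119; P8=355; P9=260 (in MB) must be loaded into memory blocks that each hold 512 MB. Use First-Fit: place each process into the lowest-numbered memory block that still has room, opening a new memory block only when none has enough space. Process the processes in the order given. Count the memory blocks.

5

Put P1 (274 MB) in memory block 1; 238 MB remain.
Put P2 (119 MB) in memory block 1; 119 MB remain.
Put P3 (276 MB) in memory block 2; 236 MB remain.
Put P4 (291 MB) in memory block 3; 221 MB remain.
Put P5 (107 MB) in memory block 1; 12 MB remain.
Put P6 (71 MB) in memory block 2; 165 MB remain.
Put P7 (119 MB) in memory block 2; 46 MB remain.
Put P8 (355 MB) in memory block 4; 157 MB remain.
Put P9 (260 MB) in memory block 5; 252 MB remain.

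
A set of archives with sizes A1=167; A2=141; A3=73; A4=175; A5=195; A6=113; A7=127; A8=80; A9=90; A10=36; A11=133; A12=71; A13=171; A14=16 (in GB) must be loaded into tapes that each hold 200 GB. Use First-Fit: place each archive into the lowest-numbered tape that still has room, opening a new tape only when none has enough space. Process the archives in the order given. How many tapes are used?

Put A1 (167 GB) in tape 1; 33 GB remain.
Put A2 (141 GB) in tape 2; 59 GB remain.
Put A3 (73 GB) in tape 3; 127 GB remain.
Put A4 (175 GB) in tape 4; 25 GB remain.
Put A5 (195 GB) in tape 5; 5 GB remain.
Put A6 (113 GB) in tape 3; 14 GB remain.
Put A7 (127 GB) in tape 6; 73 GB remain.
Put A8 (80 GB) in tape 7; 120 GB remain.
Put A9 (90 GB) in tape 7; 30 GB remain.
Put A10 (36 GB) in tape 2; 23 GB remain.
Put A11 (133 GB) in tape 8; 67 GB remain.
Put A12 (71 GB) in tape 6; 2 GB remain.
Put A13 (171 GB) in tape 9; 29 GB remain.
Put A14 (16 GB) in tape 1; 17 GB remain.

9 tapes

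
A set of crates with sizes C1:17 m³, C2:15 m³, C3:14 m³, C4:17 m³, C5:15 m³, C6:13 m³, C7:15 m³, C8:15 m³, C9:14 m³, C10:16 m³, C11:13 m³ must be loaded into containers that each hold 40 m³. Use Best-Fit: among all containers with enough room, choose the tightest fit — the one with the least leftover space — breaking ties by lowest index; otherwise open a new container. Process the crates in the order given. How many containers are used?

C1 (17 m³) → container 1 (remaining 23 m³)
C2 (15 m³) → container 1 (remaining 8 m³)
C3 (14 m³) → container 2 (remaining 26 m³)
C4 (17 m³) → container 2 (remaining 9 m³)
C5 (15 m³) → container 3 (remaining 25 m³)
C6 (13 m³) → container 3 (remaining 12 m³)
C7 (15 m³) → container 4 (remaining 25 m³)
C8 (15 m³) → container 4 (remaining 10 m³)
C9 (14 m³) → container 5 (remaining 26 m³)
C10 (16 m³) → container 5 (remaining 10 m³)
C11 (13 m³) → container 6 (remaining 27 m³)

6 containers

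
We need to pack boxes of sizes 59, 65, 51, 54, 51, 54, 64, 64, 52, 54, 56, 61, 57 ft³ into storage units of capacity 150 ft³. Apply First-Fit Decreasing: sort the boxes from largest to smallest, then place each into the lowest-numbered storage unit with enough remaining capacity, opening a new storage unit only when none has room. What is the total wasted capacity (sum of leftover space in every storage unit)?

308

Sorted descending: 65, 64, 64, 61, 59, 57, 56, 54, 54, 54, 52, 51, 51.
Put 65 ft³ in storage unit 1; 85 ft³ remain.
Put 64 ft³ in storage unit 1; 21 ft³ remain.
Put 64 ft³ in storage unit 2; 86 ft³ remain.
Put 61 ft³ in storage unit 2; 25 ft³ remain.
Put 59 ft³ in storage unit 3; 91 ft³ remain.
Put 57 ft³ in storage unit 3; 34 ft³ remain.
Put 56 ft³ in storage unit 4; 94 ft³ remain.
Put 54 ft³ in storage unit 4; 40 ft³ remain.
Put 54 ft³ in storage unit 5; 96 ft³ remain.
Put 54 ft³ in storage unit 5; 42 ft³ remain.
Put 52 ft³ in storage unit 6; 98 ft³ remain.
Put 51 ft³ in storage unit 6; 47 ft³ remain.
Put 51 ft³ in storage unit 7; 99 ft³ remain.
7 storage units × 150 ft³ = 1050 ft³; used 742 ft³; unused 308 ft³.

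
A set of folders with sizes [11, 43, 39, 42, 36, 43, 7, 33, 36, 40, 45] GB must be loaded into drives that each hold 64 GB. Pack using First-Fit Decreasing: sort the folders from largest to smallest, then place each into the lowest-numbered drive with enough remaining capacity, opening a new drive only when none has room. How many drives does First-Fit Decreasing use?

Sorted descending: 45, 43, 43, 42, 40, 39, 36, 36, 33, 11, 7.
Put 45 GB in drive 1; 19 GB remain.
Put 43 GB in drive 2; 21 GB remain.
Put 43 GB in drive 3; 21 GB remain.
Put 42 GB in drive 4; 22 GB remain.
Put 40 GB in drive 5; 24 GB remain.
Put 39 GB in drive 6; 25 GB remain.
Put 36 GB in drive 7; 28 GB remain.
Put 36 GB in drive 8; 28 GB remain.
Put 33 GB in drive 9; 31 GB remain.
Put 11 GB in drive 1; 8 GB remain.
Put 7 GB in drive 1; 1 GB remain.

9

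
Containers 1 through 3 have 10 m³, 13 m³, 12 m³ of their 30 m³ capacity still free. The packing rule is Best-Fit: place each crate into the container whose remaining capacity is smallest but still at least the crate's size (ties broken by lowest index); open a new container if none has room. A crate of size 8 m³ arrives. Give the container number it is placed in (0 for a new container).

Containers with room: container 1 (10 m³), container 2 (13 m³), container 3 (12 m³).
Tightest fit is container 1 with 10 m³ free.

1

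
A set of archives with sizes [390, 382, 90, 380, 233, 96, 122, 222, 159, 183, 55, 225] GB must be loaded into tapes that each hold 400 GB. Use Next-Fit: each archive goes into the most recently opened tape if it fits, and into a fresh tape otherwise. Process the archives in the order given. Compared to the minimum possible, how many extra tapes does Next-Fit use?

1

Next-Fit: [390] [382] [90] [380] [233,96] [122,222] [159,183,55] [225] → 8 tapes.
Total size 2537 GB; any packing needs at least ⌈2537/400⌉ = 7 tapes.
An optimal packing achieves that bound: [390] [382] [380] [233,159] [225,122] [222,96,55] [183,90] → 7 tapes.
Excess: 8 − 7 = 1.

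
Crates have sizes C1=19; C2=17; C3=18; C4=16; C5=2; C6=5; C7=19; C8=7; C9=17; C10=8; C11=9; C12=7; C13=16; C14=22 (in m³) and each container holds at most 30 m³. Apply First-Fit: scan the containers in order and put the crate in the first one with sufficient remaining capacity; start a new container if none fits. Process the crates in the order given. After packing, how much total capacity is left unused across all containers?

container 1: place C1 (19 m³), 11 m³ left
container 2: place C2 (17 m³), 13 m³ left
container 3: place C3 (18 m³), 12 m³ left
container 4: place C4 (16 m³), 14 m³ left
container 1: place C5 (2 m³), 9 m³ left
container 1: place C6 (5 m³), 4 m³ left
container 5: place C7 (19 m³), 11 m³ left
container 2: place C8 (7 m³), 6 m³ left
container 6: place C9 (17 m³), 13 m³ left
container 3: place C10 (8 m³), 4 m³ left
container 4: place C11 (9 m³), 5 m³ left
container 5: place C12 (7 m³), 4 m³ left
container 7: place C13 (16 m³), 14 m³ left
container 8: place C14 (22 m³), 8 m³ left
8 containers × 30 m³ = 240 m³; used 182 m³; unused 58 m³.

58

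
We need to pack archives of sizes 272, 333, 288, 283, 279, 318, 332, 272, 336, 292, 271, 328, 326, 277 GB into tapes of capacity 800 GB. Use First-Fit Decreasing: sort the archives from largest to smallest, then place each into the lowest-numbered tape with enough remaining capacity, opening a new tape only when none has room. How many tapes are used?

Sorted descending: 336, 333, 332, 328, 326, 318, 292, 288, 283, 279, 277, 272, 272, 271.
336 GB → tape 1 (remaining 464 GB)
333 GB → tape 1 (remaining 131 GB)
332 GB → tape 2 (remaining 468 GB)
328 GB → tape 2 (remaining 140 GB)
326 GB → tape 3 (remaining 474 GB)
318 GB → tape 3 (remaining 156 GB)
292 GB → tape 4 (remaining 508 GB)
288 GB → tape 4 (remaining 220 GB)
283 GB → tape 5 (remaining 517 GB)
279 GB → tape 5 (remaining 238 GB)
277 GB → tape 6 (remaining 523 GB)
272 GB → tape 6 (remaining 251 GB)
272 GB → tape 7 (remaining 528 GB)
271 GB → tape 7 (remaining 257 GB)
Final tapes: [336,333] [332,328] [326,318] [292,288] [283,279] [277,272] [272,271].

7 tapes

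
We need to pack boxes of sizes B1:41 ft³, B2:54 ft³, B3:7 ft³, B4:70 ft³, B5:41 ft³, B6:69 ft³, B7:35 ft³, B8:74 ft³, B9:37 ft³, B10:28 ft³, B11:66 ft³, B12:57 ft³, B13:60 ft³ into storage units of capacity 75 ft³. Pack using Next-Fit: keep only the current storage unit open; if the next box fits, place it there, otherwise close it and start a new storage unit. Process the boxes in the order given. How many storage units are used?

Put B1 (41 ft³) in storage unit 1; 34 ft³ remain.
Put B2 (54 ft³) in storage unit 2; 21 ft³ remain.
Put B3 (7 ft³) in storage unit 2; 14 ft³ remain.
Put B4 (70 ft³) in storage unit 3; 5 ft³ remain.
Put B5 (41 ft³) in storage unit 4; 34 ft³ remain.
Put B6 (69 ft³) in storage unit 5; 6 ft³ remain.
Put B7 (35 ft³) in storage unit 6; 40 ft³ remain.
Put B8 (74 ft³) in storage unit 7; 1 ft³ remain.
Put B9 (37 ft³) in storage unit 8; 38 ft³ remain.
Put B10 (28 ft³) in storage unit 8; 10 ft³ remain.
Put B11 (66 ft³) in storage unit 9; 9 ft³ remain.
Put B12 (57 ft³) in storage unit 10; 18 ft³ remain.
Put B13 (60 ft³) in storage unit 11; 15 ft³ remain.

11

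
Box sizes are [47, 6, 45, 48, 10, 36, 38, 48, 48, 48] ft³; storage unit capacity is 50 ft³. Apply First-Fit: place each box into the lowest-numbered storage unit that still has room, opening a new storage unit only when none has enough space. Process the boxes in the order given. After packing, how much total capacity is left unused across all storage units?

76

storage unit 1: place 47 ft³, 3 ft³ left
storage unit 2: place 6 ft³, 44 ft³ left
storage unit 3: place 45 ft³, 5 ft³ left
storage unit 4: place 48 ft³, 2 ft³ left
storage unit 2: place 10 ft³, 34 ft³ left
storage unit 5: place 36 ft³, 14 ft³ left
storage unit 6: place 38 ft³, 12 ft³ left
storage unit 7: place 48 ft³, 2 ft³ left
storage unit 8: place 48 ft³, 2 ft³ left
storage unit 9: place 48 ft³, 2 ft³ left
9 storage units × 50 ft³ = 450 ft³; used 374 ft³; unused 76 ft³.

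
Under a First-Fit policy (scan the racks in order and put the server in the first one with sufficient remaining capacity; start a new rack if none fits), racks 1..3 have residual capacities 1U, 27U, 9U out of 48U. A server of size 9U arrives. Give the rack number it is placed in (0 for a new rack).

2

Racks with room: rack 2 (27U), rack 3 (9U).
The first with room is rack 2.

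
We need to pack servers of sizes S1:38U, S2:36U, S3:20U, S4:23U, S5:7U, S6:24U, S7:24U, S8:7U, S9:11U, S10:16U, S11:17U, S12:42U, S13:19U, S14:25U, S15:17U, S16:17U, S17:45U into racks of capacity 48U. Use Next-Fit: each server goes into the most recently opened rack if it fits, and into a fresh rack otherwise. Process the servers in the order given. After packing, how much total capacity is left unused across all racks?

S1 (38U) → rack 1 (remaining 10U)
S2 (36U) → rack 2 (remaining 12U)
S3 (20U) → rack 3 (remaining 28U)
S4 (23U) → rack 3 (remaining 5U)
S5 (7U) → rack 4 (remaining 41U)
S6 (24U) → rack 4 (remaining 17U)
S7 (24U) → rack 5 (remaining 24U)
S8 (7U) → rack 5 (remaining 17U)
S9 (11U) → rack 5 (remaining 6U)
S10 (16U) → rack 6 (remaining 32U)
S11 (17U) → rack 6 (remaining 15U)
S12 (42U) → rack 7 (remaining 6U)
S13 (19U) → rack 8 (remaining 29U)
S14 (25U) → rack 8 (remaining 4U)
S15 (17U) → rack 9 (remaining 31U)
S16 (17U) → rack 9 (remaining 14U)
S17 (45U) → rack 10 (remaining 3U)
10 racks × 48U = 480U; used 388U; unused 92U.

92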